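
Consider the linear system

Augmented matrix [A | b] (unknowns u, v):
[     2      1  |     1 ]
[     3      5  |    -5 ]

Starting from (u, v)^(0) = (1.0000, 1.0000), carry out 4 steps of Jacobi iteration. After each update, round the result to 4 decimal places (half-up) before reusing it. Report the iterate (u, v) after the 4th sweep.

Iteration 1:
  u = (1 - (1)·1.0000) / (2) = 0.0000
  v = (-5 - (3)·1.0000) / (5) = -1.6000
Iteration 2:
  u = (1 - (1)·-1.6000) / (2) = 1.3000
  v = (-5 - (3)·0.0000) / (5) = -1.0000
Iteration 3:
  u = (1 - (1)·-1.0000) / (2) = 1.0000
  v = (-5 - (3)·1.3000) / (5) = -1.7800
Iteration 4:
  u = (1 - (1)·-1.7800) / (2) = 1.3900
  v = (-5 - (3)·1.0000) / (5) = -1.6000

(1.3900, -1.6000)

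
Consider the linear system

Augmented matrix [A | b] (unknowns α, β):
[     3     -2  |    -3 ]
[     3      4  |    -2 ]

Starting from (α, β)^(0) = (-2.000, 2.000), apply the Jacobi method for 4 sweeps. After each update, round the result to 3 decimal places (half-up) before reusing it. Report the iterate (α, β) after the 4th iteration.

Iteration 1:
  α = (-3 - (-2)·2.000) / (3) = 0.333
  β = (-2 - (3)·-2.000) / (4) = 1.000
Iteration 2:
  α = (-3 - (-2)·1.000) / (3) = -0.333
  β = (-2 - (3)·0.333) / (4) = -0.750
Iteration 3:
  α = (-3 - (-2)·-0.750) / (3) = -1.500
  β = (-2 - (3)·-0.333) / (4) = -0.250
Iteration 4:
  α = (-3 - (-2)·-0.250) / (3) = -1.167
  β = (-2 - (3)·-1.500) / (4) = 0.625

(-1.167, 0.625)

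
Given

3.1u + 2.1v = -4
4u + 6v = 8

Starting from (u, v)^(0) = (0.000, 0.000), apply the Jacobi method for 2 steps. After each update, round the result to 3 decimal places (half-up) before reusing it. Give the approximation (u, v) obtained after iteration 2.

(-2.193, 2.193)

Iteration 1:
  u = (-4 - (2.1)·0.000) / (3.1) = -1.290
  v = (8 - (4)·0.000) / (6) = 1.333
Iteration 2:
  u = (-4 - (2.1)·1.333) / (3.1) = -2.193
  v = (8 - (4)·-1.290) / (6) = 2.193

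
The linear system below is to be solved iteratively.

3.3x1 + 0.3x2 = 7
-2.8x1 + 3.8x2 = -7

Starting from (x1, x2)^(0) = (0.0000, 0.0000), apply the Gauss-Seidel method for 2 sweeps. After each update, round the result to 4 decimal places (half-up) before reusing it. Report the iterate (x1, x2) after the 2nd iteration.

Iteration 1:
  x1 = (7 - (0.3)·0.0000) / (3.3) = 2.1212
  x2 = (-7 - (-2.8)·2.1212) / (3.8) = -0.2791
Iteration 2:
  x1 = (7 - (0.3)·-0.2791) / (3.3) = 2.1466
  x2 = (-7 - (-2.8)·2.1466) / (3.8) = -0.2604

(2.1466, -0.2604)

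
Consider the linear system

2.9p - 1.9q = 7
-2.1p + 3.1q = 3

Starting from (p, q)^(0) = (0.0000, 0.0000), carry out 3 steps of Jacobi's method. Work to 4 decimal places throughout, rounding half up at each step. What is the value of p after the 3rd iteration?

4.1191

Iteration 1:
  p = (7 - (-1.9)·0.0000) / (2.9) = 2.4138
  q = (3 - (-2.1)·0.0000) / (3.1) = 0.9677
Iteration 2:
  p = (7 - (-1.9)·0.9677) / (2.9) = 3.0478
  q = (3 - (-2.1)·2.4138) / (3.1) = 2.6029
Iteration 3:
  p = (7 - (-1.9)·2.6029) / (2.9) = 4.1191
  q = (3 - (-2.1)·3.0478) / (3.1) = 3.0324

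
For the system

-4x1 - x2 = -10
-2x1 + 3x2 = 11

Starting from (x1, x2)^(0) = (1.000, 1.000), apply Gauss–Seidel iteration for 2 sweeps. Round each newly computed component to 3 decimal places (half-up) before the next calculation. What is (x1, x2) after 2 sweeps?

Iteration 1:
  x1 = (-10 - (-1)·1.000) / (-4) = 2.250
  x2 = (11 - (-2)·2.250) / (3) = 5.167
Iteration 2:
  x1 = (-10 - (-1)·5.167) / (-4) = 1.208
  x2 = (11 - (-2)·1.208) / (3) = 4.472

(1.208, 4.472)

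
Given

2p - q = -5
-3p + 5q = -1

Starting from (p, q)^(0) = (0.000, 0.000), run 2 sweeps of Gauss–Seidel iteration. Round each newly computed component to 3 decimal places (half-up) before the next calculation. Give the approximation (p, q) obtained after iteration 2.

(-3.350, -2.210)

Iteration 1:
  p = (-5 - (-1)·0.000) / (2) = -2.500
  q = (-1 - (-3)·-2.500) / (5) = -1.700
Iteration 2:
  p = (-5 - (-1)·-1.700) / (2) = -3.350
  q = (-1 - (-3)·-3.350) / (5) = -2.210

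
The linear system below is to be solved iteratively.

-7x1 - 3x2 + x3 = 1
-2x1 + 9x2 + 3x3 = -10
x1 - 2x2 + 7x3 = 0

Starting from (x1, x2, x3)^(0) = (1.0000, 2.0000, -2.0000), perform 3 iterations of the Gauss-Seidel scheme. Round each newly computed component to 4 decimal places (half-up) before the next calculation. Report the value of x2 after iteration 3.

-0.9423

Iteration 1:
  x1 = (1 - (-3)·2.0000 - (1)·-2.0000) / (-7) = -1.2857
  x2 = (-10 - (-2)·-1.2857 - (3)·-2.0000) / (9) = -0.7302
  x3 = (0 - (1)·-1.2857 - (-2)·-0.7302) / (7) = -0.0250
Iteration 2:
  x1 = (1 - (-3)·-0.7302 - (1)·-0.0250) / (-7) = 0.1665
  x2 = (-10 - (-2)·0.1665 - (3)·-0.0250) / (9) = -1.0658
  x3 = (0 - (1)·0.1665 - (-2)·-1.0658) / (7) = -0.3283
Iteration 3:
  x1 = (1 - (-3)·-1.0658 - (1)·-0.3283) / (-7) = 0.2670
  x2 = (-10 - (-2)·0.2670 - (3)·-0.3283) / (9) = -0.9423
  x3 = (0 - (1)·0.2670 - (-2)·-0.9423) / (7) = -0.3074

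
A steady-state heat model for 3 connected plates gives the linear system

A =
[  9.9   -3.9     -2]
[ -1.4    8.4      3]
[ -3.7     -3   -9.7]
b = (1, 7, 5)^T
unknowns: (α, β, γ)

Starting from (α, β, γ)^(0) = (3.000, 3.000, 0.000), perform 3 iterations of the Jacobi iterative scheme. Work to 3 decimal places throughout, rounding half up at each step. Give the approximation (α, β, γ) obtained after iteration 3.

(0.591, 1.357, -1.164)

Iteration 1:
  α = (1 - (-3.9)·3.000 - (-2)·0.000) / (9.9) = 1.283
  β = (7 - (-1.4)·3.000 - (3)·0.000) / (8.4) = 1.333
  γ = (5 - (-3.7)·3.000 - (-3)·3.000) / (-9.7) = -2.588
Iteration 2:
  α = (1 - (-3.9)·1.333 - (-2)·-2.588) / (9.9) = 0.103
  β = (7 - (-1.4)·1.283 - (3)·-2.588) / (8.4) = 1.971
  γ = (5 - (-3.7)·1.283 - (-3)·1.333) / (-9.7) = -1.417
Iteration 3:
  α = (1 - (-3.9)·1.971 - (-2)·-1.417) / (9.9) = 0.591
  β = (7 - (-1.4)·0.103 - (3)·-1.417) / (8.4) = 1.357
  γ = (5 - (-3.7)·0.103 - (-3)·1.971) / (-9.7) = -1.164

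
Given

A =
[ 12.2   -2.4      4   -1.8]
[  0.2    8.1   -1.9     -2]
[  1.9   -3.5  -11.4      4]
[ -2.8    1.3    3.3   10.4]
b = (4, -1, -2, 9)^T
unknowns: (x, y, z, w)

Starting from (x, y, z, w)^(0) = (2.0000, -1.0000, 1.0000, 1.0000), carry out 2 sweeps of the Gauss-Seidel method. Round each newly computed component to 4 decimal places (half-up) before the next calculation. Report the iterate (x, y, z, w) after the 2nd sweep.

Iteration 1:
  x = (4 - (-2.4)·-1.0000 - (4)·1.0000 - (-1.8)·1.0000) / (12.2) = -0.0492
  y = (-1 - (0.2)·-0.0492 - (-1.9)·1.0000 - (-2)·1.0000) / (8.1) = 0.3592
  z = (-2 - (1.9)·-0.0492 - (-3.5)·0.3592 - (4)·1.0000) / (-11.4) = 0.4078
  w = (9 - (-2.8)·-0.0492 - (1.3)·0.3592 - (3.3)·0.4078) / (10.4) = 0.6778
Iteration 2:
  x = (4 - (-2.4)·0.3592 - (4)·0.4078 - (-1.8)·0.6778) / (12.2) = 0.3648
  y = (-1 - (0.2)·0.3648 - (-1.9)·0.4078 - (-2)·0.6778) / (8.1) = 0.1306
  z = (-2 - (1.9)·0.3648 - (-3.5)·0.1306 - (4)·0.6778) / (-11.4) = 0.4340
  w = (9 - (-2.8)·0.3648 - (1.3)·0.1306 - (3.3)·0.4340) / (10.4) = 0.8096

(0.3648, 0.1306, 0.4340, 0.8096)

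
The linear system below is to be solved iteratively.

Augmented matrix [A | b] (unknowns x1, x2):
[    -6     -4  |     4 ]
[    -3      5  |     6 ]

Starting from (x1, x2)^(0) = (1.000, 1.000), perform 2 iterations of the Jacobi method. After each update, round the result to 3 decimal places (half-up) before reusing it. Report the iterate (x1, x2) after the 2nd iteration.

Iteration 1:
  x1 = (4 - (-4)·1.000) / (-6) = -1.333
  x2 = (6 - (-3)·1.000) / (5) = 1.800
Iteration 2:
  x1 = (4 - (-4)·1.800) / (-6) = -1.867
  x2 = (6 - (-3)·-1.333) / (5) = 0.400

(-1.867, 0.400)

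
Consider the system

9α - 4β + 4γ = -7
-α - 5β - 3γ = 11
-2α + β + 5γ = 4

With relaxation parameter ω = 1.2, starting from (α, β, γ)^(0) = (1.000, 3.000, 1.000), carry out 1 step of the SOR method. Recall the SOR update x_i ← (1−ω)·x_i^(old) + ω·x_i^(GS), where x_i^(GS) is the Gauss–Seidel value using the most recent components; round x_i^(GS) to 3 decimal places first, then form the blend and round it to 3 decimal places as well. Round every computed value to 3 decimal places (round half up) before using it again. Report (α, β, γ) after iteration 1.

(-0.067, -3.944, 1.674)

Iteration 1:
  α: GS value = (-7 - (-4)·3.000 - (4)·1.000) / (9) = 0.111;  α ← (1−ω)·1.000 + ω·0.111 = -0.067
  β: GS value = (11 - (-1)·-0.067 - (-3)·1.000) / (-5) = -2.787;  β ← (1−ω)·3.000 + ω·-2.787 = -3.944
  γ: GS value = (4 - (-2)·-0.067 - (1)·-3.944) / (5) = 1.562;  γ ← (1−ω)·1.000 + ω·1.562 = 1.674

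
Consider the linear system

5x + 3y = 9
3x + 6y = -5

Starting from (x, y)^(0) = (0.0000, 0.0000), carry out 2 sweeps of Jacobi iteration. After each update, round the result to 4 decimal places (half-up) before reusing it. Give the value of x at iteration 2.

Iteration 1:
  x = (9 - (3)·0.0000) / (5) = 1.8000
  y = (-5 - (3)·0.0000) / (6) = -0.8333
Iteration 2:
  x = (9 - (3)·-0.8333) / (5) = 2.3000
  y = (-5 - (3)·1.8000) / (6) = -1.7333

2.3000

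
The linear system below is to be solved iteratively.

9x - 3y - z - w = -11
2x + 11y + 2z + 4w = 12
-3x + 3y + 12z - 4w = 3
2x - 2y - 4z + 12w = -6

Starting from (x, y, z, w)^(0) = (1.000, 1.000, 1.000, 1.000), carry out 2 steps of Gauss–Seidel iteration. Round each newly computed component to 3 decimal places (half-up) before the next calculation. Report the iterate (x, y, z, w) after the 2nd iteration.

(-0.994, 1.297, -0.387, -0.247)

Iteration 1:
  x = (-11 - (-3)·1.000 - (-1)·1.000 - (-1)·1.000) / (9) = -0.667
  y = (12 - (2)·-0.667 - (2)·1.000 - (4)·1.000) / (11) = 0.667
  z = (3 - (-3)·-0.667 - (3)·0.667 - (-4)·1.000) / (12) = 0.250
  w = (-6 - (2)·-0.667 - (-2)·0.667 - (-4)·0.250) / (12) = -0.194
Iteration 2:
  x = (-11 - (-3)·0.667 - (-1)·0.250 - (-1)·-0.194) / (9) = -0.994
  y = (12 - (2)·-0.994 - (2)·0.250 - (4)·-0.194) / (11) = 1.297
  z = (3 - (-3)·-0.994 - (3)·1.297 - (-4)·-0.194) / (12) = -0.387
  w = (-6 - (2)·-0.994 - (-2)·1.297 - (-4)·-0.387) / (12) = -0.247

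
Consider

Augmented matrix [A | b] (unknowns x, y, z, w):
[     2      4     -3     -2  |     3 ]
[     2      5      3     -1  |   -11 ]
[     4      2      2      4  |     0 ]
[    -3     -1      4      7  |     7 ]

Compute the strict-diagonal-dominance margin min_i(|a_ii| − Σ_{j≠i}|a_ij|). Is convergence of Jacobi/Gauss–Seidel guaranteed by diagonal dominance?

row 1: |2| − (4+3+2) = -7
row 2: |5| − (2+3+1) = -1
row 3: |2| − (4+2+4) = -8
row 4: |7| − (3+1+4) = -1
minimum over rows = -8 → not strictly diagonally dominant

-8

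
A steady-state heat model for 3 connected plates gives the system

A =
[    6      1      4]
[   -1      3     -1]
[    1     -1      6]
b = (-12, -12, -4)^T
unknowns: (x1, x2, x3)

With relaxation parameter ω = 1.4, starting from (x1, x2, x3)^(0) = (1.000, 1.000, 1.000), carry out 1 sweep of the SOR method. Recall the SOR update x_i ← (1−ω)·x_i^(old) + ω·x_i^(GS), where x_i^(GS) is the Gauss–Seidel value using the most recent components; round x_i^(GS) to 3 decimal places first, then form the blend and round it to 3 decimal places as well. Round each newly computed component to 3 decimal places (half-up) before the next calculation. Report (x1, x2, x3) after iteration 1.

(-4.366, -7.571, -2.081)

Iteration 1:
  x1: GS value = (-12 - (1)·1.000 - (4)·1.000) / (6) = -2.833;  x1 ← (1−ω)·1.000 + ω·-2.833 = -4.366
  x2: GS value = (-12 - (-1)·-4.366 - (-1)·1.000) / (3) = -5.122;  x2 ← (1−ω)·1.000 + ω·-5.122 = -7.571
  x3: GS value = (-4 - (1)·-4.366 - (-1)·-7.571) / (6) = -1.201;  x3 ← (1−ω)·1.000 + ω·-1.201 = -2.081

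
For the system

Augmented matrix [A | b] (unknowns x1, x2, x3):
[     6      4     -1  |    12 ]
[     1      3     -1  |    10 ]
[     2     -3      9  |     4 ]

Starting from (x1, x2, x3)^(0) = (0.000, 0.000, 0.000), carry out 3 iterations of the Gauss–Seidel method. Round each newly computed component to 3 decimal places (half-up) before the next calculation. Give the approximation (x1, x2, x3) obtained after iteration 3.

(-0.082, 3.871, 1.753)

Iteration 1:
  x1 = (12 - (4)·0.000 - (-1)·0.000) / (6) = 2.000
  x2 = (10 - (1)·2.000 - (-1)·0.000) / (3) = 2.667
  x3 = (4 - (2)·2.000 - (-3)·2.667) / (9) = 0.889
Iteration 2:
  x1 = (12 - (4)·2.667 - (-1)·0.889) / (6) = 0.370
  x2 = (10 - (1)·0.370 - (-1)·0.889) / (3) = 3.506
  x3 = (4 - (2)·0.370 - (-3)·3.506) / (9) = 1.531
Iteration 3:
  x1 = (12 - (4)·3.506 - (-1)·1.531) / (6) = -0.082
  x2 = (10 - (1)·-0.082 - (-1)·1.531) / (3) = 3.871
  x3 = (4 - (2)·-0.082 - (-3)·3.871) / (9) = 1.753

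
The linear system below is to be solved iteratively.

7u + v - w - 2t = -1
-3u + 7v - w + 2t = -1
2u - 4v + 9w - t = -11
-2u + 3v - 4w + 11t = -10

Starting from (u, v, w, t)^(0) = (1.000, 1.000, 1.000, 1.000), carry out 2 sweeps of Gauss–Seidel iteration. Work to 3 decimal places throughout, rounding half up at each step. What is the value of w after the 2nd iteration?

Iteration 1:
  u = (-1 - (1)·1.000 - (-1)·1.000 - (-2)·1.000) / (7) = 0.143
  v = (-1 - (-3)·0.143 - (-1)·1.000 - (2)·1.000) / (7) = -0.224
  w = (-11 - (2)·0.143 - (-4)·-0.224 - (-1)·1.000) / (9) = -1.242
  t = (-10 - (-2)·0.143 - (3)·-0.224 - (-4)·-1.242) / (11) = -1.274
Iteration 2:
  u = (-1 - (1)·-0.224 - (-1)·-1.242 - (-2)·-1.274) / (7) = -0.652
  v = (-1 - (-3)·-0.652 - (-1)·-1.242 - (2)·-1.274) / (7) = -0.236
  w = (-11 - (2)·-0.652 - (-4)·-0.236 - (-1)·-1.274) / (9) = -1.324
  t = (-10 - (-2)·-0.652 - (3)·-0.236 - (-4)·-1.324) / (11) = -1.445

-1.324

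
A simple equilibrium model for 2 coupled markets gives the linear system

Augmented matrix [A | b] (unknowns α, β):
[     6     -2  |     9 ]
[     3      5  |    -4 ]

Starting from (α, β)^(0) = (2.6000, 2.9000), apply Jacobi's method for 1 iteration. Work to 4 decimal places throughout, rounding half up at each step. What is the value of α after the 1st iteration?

2.4667

Iteration 1:
  α = (9 - (-2)·2.9000) / (6) = 2.4667
  β = (-4 - (3)·2.6000) / (5) = -2.3600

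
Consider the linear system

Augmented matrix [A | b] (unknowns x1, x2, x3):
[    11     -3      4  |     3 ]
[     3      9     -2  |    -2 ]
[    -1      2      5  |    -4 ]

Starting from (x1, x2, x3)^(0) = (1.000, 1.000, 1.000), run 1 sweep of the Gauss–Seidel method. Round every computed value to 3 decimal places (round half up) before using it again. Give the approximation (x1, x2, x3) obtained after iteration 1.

Iteration 1:
  x1 = (3 - (-3)·1.000 - (4)·1.000) / (11) = 0.182
  x2 = (-2 - (3)·0.182 - (-2)·1.000) / (9) = -0.061
  x3 = (-4 - (-1)·0.182 - (2)·-0.061) / (5) = -0.739

(0.182, -0.061, -0.739)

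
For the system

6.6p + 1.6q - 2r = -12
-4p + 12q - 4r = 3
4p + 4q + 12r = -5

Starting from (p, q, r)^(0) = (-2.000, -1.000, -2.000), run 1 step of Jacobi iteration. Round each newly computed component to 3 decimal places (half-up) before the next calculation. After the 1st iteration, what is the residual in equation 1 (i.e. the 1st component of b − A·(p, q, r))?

Iteration 1:
  p = (-12 - (1.6)·-1.000 - (-2)·-2.000) / (6.6) = -2.182
  q = (3 - (-4)·-2.000 - (-4)·-2.000) / (12) = -1.083
  r = (-5 - (4)·-2.000 - (4)·-1.000) / (12) = 0.583
Residual b − A·x = (5.300, 9.600, 1.064)

5.300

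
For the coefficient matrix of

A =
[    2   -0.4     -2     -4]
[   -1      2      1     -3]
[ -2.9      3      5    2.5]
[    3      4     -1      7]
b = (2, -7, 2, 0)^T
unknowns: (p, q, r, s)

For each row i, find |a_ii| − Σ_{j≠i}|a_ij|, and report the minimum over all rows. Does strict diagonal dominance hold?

-4.4

row 1: |2| − (0.4+2+4) = -4.4
row 2: |2| − (1+1+3) = -3
row 3: |5| − (2.9+3+2.5) = -3.4
row 4: |7| − (3+4+1) = -1
minimum over rows = -4.4 → not strictly diagonally dominant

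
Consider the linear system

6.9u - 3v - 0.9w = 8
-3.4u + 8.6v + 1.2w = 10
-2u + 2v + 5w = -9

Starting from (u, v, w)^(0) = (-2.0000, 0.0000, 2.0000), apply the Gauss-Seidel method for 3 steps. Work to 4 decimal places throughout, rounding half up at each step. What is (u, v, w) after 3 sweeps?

Iteration 1:
  u = (8 - (-3)·0.0000 - (-0.9)·2.0000) / (6.9) = 1.4203
  v = (10 - (-3.4)·1.4203 - (1.2)·2.0000) / (8.6) = 1.4452
  w = (-9 - (-2)·1.4203 - (2)·1.4452) / (5) = -1.8100
Iteration 2:
  u = (8 - (-3)·1.4452 - (-0.9)·-1.8100) / (6.9) = 1.5517
  v = (10 - (-3.4)·1.5517 - (1.2)·-1.8100) / (8.6) = 2.0288
  w = (-9 - (-2)·1.5517 - (2)·2.0288) / (5) = -1.9908
Iteration 3:
  u = (8 - (-3)·2.0288 - (-0.9)·-1.9908) / (6.9) = 1.7818
  v = (10 - (-3.4)·1.7818 - (1.2)·-1.9908) / (8.6) = 2.1450
  w = (-9 - (-2)·1.7818 - (2)·2.1450) / (5) = -1.9453

(1.7818, 2.1450, -1.9453)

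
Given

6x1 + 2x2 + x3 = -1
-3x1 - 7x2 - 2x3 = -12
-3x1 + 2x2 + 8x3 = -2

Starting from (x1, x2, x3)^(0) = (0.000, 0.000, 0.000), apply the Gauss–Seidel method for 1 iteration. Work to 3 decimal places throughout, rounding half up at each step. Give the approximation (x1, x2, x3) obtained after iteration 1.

(-0.167, 1.786, -0.759)

Iteration 1:
  x1 = (-1 - (2)·0.000 - (1)·0.000) / (6) = -0.167
  x2 = (-12 - (-3)·-0.167 - (-2)·0.000) / (-7) = 1.786
  x3 = (-2 - (-3)·-0.167 - (2)·1.786) / (8) = -0.759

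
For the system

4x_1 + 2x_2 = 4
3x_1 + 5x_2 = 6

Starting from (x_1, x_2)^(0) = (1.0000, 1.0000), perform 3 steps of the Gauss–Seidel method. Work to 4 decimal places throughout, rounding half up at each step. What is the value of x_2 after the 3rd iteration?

Iteration 1:
  x_1 = (4 - (2)·1.0000) / (4) = 0.5000
  x_2 = (6 - (3)·0.5000) / (5) = 0.9000
Iteration 2:
  x_1 = (4 - (2)·0.9000) / (4) = 0.5500
  x_2 = (6 - (3)·0.5500) / (5) = 0.8700
Iteration 3:
  x_1 = (4 - (2)·0.8700) / (4) = 0.5650
  x_2 = (6 - (3)·0.5650) / (5) = 0.8610

0.8610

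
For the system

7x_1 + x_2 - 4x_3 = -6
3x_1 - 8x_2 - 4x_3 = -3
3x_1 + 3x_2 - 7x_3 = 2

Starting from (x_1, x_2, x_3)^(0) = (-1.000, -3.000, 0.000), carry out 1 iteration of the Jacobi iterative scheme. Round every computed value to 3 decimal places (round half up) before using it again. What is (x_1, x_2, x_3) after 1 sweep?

Iteration 1:
  x_1 = (-6 - (1)·-3.000 - (-4)·0.000) / (7) = -0.429
  x_2 = (-3 - (3)·-1.000 - (-4)·0.000) / (-8) = 0.000
  x_3 = (2 - (3)·-1.000 - (3)·-3.000) / (-7) = -2.000

(-0.429, 0.000, -2.000)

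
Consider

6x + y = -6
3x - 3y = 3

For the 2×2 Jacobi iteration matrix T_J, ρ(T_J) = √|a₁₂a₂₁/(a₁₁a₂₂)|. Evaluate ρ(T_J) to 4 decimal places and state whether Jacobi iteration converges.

0.4082

a₁₂a₂₁/(a₁₁a₂₂) = (1)·(3) / ((6)·(-3)) = -0.166667
ρ = √|-0.166667| = √0.166667 = 0.4082
ρ < 1, so Jacobi converges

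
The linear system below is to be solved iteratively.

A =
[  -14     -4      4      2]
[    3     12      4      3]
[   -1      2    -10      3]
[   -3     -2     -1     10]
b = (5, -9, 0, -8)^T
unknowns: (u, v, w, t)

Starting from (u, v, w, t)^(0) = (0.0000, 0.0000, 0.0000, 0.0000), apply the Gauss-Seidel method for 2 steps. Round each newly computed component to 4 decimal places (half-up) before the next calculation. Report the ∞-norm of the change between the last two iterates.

0.2915

Iteration 1:
  u = (5 - (-4)·0.0000 - (4)·0.0000 - (2)·0.0000) / (-14) = -0.3571
  v = (-9 - (3)·-0.3571 - (4)·0.0000 - (3)·0.0000) / (12) = -0.6607
  w = (0 - (-1)·-0.3571 - (2)·-0.6607 - (3)·0.0000) / (-10) = -0.0964
  t = (-8 - (-3)·-0.3571 - (-2)·-0.6607 - (-1)·-0.0964) / (10) = -1.0489
Iteration 2:
  u = (5 - (-4)·-0.6607 - (4)·-0.0964 - (2)·-1.0489) / (-14) = -0.3458
  v = (-9 - (3)·-0.3458 - (4)·-0.0964 - (3)·-1.0489) / (12) = -0.3692
  w = (0 - (-1)·-0.3458 - (2)·-0.3692 - (3)·-1.0489) / (-10) = -0.3539
  t = (-8 - (-3)·-0.3458 - (-2)·-0.3692 - (-1)·-0.3539) / (10) = -1.0130
Change: (0.0113, 0.2915, -0.2575, 0.0359) → max |·| = 0.2915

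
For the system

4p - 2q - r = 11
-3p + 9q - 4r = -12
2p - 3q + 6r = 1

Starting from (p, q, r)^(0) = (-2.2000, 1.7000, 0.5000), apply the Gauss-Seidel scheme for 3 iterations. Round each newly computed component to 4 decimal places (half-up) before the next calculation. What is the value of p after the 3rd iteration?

1.9982

Iteration 1:
  p = (11 - (-2)·1.7000 - (-1)·0.5000) / (4) = 3.7250
  q = (-12 - (-3)·3.7250 - (-4)·0.5000) / (9) = 0.1306
  r = (1 - (2)·3.7250 - (-3)·0.1306) / (6) = -1.0097
Iteration 2:
  p = (11 - (-2)·0.1306 - (-1)·-1.0097) / (4) = 2.5629
  q = (-12 - (-3)·2.5629 - (-4)·-1.0097) / (9) = -0.9278
  r = (1 - (2)·2.5629 - (-3)·-0.9278) / (6) = -1.1515
Iteration 3:
  p = (11 - (-2)·-0.9278 - (-1)·-1.1515) / (4) = 1.9982
  q = (-12 - (-3)·1.9982 - (-4)·-1.1515) / (9) = -1.1790
  r = (1 - (2)·1.9982 - (-3)·-1.1790) / (6) = -1.0889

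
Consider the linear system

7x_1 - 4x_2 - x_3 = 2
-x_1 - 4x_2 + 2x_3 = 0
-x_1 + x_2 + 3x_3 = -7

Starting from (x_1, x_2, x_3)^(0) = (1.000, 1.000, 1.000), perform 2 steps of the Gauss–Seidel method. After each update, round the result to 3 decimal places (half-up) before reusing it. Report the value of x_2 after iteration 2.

Iteration 1:
  x_1 = (2 - (-4)·1.000 - (-1)·1.000) / (7) = 1.000
  x_2 = (0 - (-1)·1.000 - (2)·1.000) / (-4) = 0.250
  x_3 = (-7 - (-1)·1.000 - (1)·0.250) / (3) = -2.083
Iteration 2:
  x_1 = (2 - (-4)·0.250 - (-1)·-2.083) / (7) = 0.131
  x_2 = (0 - (-1)·0.131 - (2)·-2.083) / (-4) = -1.074
  x_3 = (-7 - (-1)·0.131 - (1)·-1.074) / (3) = -1.932

-1.074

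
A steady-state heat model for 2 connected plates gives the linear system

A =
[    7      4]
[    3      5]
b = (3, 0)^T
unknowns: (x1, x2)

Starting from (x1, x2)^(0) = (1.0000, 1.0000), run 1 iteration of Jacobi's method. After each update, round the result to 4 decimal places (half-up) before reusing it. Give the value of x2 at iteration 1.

-0.6000

Iteration 1:
  x1 = (3 - (4)·1.0000) / (7) = -0.1429
  x2 = (0 - (3)·1.0000) / (5) = -0.6000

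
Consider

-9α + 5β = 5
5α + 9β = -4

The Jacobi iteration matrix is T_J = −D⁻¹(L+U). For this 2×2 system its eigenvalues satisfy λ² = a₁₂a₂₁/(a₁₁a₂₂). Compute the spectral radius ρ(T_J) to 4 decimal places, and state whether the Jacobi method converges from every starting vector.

0.5556

a₁₂a₂₁/(a₁₁a₂₂) = (5)·(5) / ((-9)·(9)) = -0.308642
ρ = √|-0.308642| = √0.308642 = 0.5556
ρ < 1, so Jacobi converges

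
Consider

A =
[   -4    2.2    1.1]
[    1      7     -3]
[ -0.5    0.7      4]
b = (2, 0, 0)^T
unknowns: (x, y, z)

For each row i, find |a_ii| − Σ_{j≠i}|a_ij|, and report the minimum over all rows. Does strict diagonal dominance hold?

row 1: |-4| − (2.2+1.1) = 0.7
row 2: |7| − (1+3) = 3
row 3: |4| − (0.5+0.7) = 2.8
minimum over rows = 0.7 → strictly diagonally dominant (convergence guaranteed)

0.7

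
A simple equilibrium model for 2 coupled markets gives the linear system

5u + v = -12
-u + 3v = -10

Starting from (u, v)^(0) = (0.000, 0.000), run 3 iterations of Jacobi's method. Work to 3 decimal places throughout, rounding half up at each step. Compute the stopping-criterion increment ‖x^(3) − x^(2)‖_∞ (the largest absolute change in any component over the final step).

Iteration 1:
  u = (-12 - (1)·0.000) / (5) = -2.400
  v = (-10 - (-1)·0.000) / (3) = -3.333
Iteration 2:
  u = (-12 - (1)·-3.333) / (5) = -1.733
  v = (-10 - (-1)·-2.400) / (3) = -4.133
Iteration 3:
  u = (-12 - (1)·-4.133) / (5) = -1.573
  v = (-10 - (-1)·-1.733) / (3) = -3.911
Change: (0.160, 0.222) → max |·| = 0.222

0.222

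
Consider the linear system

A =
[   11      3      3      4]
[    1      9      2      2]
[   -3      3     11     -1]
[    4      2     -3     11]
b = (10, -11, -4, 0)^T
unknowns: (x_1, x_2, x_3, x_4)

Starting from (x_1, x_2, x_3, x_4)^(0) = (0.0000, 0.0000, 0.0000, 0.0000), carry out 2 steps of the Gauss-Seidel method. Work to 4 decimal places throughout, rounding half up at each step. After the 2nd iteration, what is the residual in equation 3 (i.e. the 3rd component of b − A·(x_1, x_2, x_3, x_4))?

-0.0670

Iteration 1:
  x_1 = (10 - (3)·0.0000 - (3)·0.0000 - (4)·0.0000) / (11) = 0.9091
  x_2 = (-11 - (1)·0.9091 - (2)·0.0000 - (2)·0.0000) / (9) = -1.3232
  x_3 = (-4 - (-3)·0.9091 - (3)·-1.3232 - (-1)·0.0000) / (11) = 0.2452
  x_4 = (0 - (4)·0.9091 - (2)·-1.3232 - (-3)·0.2452) / (11) = -0.0231
Iteration 2:
  x_1 = (10 - (3)·-1.3232 - (3)·0.2452 - (4)·-0.0231) / (11) = 1.2115
  x_2 = (-11 - (1)·1.2115 - (2)·0.2452 - (2)·-0.0231) / (9) = -1.4062
  x_3 = (-4 - (-3)·1.2115 - (3)·-1.4062 - (-1)·-0.0231) / (11) = 0.3482
  x_4 = (0 - (4)·1.2115 - (2)·-1.4062 - (-3)·0.3482) / (11) = -0.0899
Residual b − A·x = (0.2071, -0.0723, -0.0670, -0.0001)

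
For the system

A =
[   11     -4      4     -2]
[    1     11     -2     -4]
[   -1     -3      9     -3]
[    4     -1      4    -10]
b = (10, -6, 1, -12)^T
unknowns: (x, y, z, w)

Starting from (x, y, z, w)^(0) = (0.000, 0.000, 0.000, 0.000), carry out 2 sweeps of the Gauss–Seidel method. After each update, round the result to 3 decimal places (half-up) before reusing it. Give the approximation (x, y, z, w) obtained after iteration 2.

Iteration 1:
  x = (10 - (-4)·0.000 - (4)·0.000 - (-2)·0.000) / (11) = 0.909
  y = (-6 - (1)·0.909 - (-2)·0.000 - (-4)·0.000) / (11) = -0.628
  z = (1 - (-1)·0.909 - (-3)·-0.628 - (-3)·0.000) / (9) = 0.003
  w = (-12 - (4)·0.909 - (-1)·-0.628 - (4)·0.003) / (-10) = 1.628
Iteration 2:
  x = (10 - (-4)·-0.628 - (4)·0.003 - (-2)·1.628) / (11) = 0.976
  y = (-6 - (1)·0.976 - (-2)·0.003 - (-4)·1.628) / (11) = -0.042
  z = (1 - (-1)·0.976 - (-3)·-0.042 - (-3)·1.628) / (9) = 0.748
  w = (-12 - (4)·0.976 - (-1)·-0.042 - (4)·0.748) / (-10) = 1.894

(0.976, -0.042, 0.748, 1.894)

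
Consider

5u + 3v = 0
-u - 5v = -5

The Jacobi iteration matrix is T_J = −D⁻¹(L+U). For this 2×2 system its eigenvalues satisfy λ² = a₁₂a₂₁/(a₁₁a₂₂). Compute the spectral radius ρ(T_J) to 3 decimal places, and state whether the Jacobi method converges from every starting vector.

a₁₂a₂₁/(a₁₁a₂₂) = (3)·(-1) / ((5)·(-5)) = 0.120000
ρ = √|0.120000| = √0.120000 = 0.346
ρ < 1, so Jacobi converges

0.346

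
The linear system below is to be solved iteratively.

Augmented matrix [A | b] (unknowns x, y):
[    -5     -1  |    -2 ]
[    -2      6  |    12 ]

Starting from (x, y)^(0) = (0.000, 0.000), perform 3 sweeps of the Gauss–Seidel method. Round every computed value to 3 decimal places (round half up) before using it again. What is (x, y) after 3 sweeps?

(0.002, 2.001)

Iteration 1:
  x = (-2 - (-1)·0.000) / (-5) = 0.400
  y = (12 - (-2)·0.400) / (6) = 2.133
Iteration 2:
  x = (-2 - (-1)·2.133) / (-5) = -0.027
  y = (12 - (-2)·-0.027) / (6) = 1.991
Iteration 3:
  x = (-2 - (-1)·1.991) / (-5) = 0.002
  y = (12 - (-2)·0.002) / (6) = 2.001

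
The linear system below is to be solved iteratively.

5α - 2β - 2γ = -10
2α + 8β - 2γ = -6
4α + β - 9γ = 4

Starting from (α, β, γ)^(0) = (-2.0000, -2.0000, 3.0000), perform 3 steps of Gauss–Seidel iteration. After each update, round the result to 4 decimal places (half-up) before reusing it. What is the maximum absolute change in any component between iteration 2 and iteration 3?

Iteration 1:
  α = (-10 - (-2)·-2.0000 - (-2)·3.0000) / (5) = -1.6000
  β = (-6 - (2)·-1.6000 - (-2)·3.0000) / (8) = 0.4000
  γ = (4 - (4)·-1.6000 - (1)·0.4000) / (-9) = -1.1111
Iteration 2:
  α = (-10 - (-2)·0.4000 - (-2)·-1.1111) / (5) = -2.2844
  β = (-6 - (2)·-2.2844 - (-2)·-1.1111) / (8) = -0.4567
  γ = (4 - (4)·-2.2844 - (1)·-0.4567) / (-9) = -1.5105
Iteration 3:
  α = (-10 - (-2)·-0.4567 - (-2)·-1.5105) / (5) = -2.7869
  β = (-6 - (2)·-2.7869 - (-2)·-1.5105) / (8) = -0.4309
  γ = (4 - (4)·-2.7869 - (1)·-0.4309) / (-9) = -1.7309
Change: (-0.5025, 0.0258, -0.2204) → max |·| = 0.5025

0.5025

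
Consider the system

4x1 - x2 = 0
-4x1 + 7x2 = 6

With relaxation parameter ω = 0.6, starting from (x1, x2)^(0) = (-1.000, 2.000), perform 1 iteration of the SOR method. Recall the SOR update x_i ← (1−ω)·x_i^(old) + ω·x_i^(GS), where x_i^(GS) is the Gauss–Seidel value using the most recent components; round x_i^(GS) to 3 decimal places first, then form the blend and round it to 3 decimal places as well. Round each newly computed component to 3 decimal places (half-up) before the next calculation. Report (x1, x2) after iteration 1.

(-0.100, 1.280)

Iteration 1:
  x1: GS value = (0 - (-1)·2.000) / (4) = 0.500;  x1 ← (1−ω)·-1.000 + ω·0.500 = -0.100
  x2: GS value = (6 - (-4)·-0.100) / (7) = 0.800;  x2 ← (1−ω)·2.000 + ω·0.800 = 1.280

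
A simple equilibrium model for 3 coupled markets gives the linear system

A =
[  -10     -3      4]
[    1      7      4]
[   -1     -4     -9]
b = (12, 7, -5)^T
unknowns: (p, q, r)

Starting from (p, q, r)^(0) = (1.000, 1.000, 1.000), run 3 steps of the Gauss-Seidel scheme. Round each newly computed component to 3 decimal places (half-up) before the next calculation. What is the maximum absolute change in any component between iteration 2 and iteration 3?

0.161

Iteration 1:
  p = (12 - (-3)·1.000 - (4)·1.000) / (-10) = -1.100
  q = (7 - (1)·-1.100 - (4)·1.000) / (7) = 0.586
  r = (-5 - (-1)·-1.100 - (-4)·0.586) / (-9) = 0.417
Iteration 2:
  p = (12 - (-3)·0.586 - (4)·0.417) / (-10) = -1.209
  q = (7 - (1)·-1.209 - (4)·0.417) / (7) = 0.934
  r = (-5 - (-1)·-1.209 - (-4)·0.934) / (-9) = 0.275
Iteration 3:
  p = (12 - (-3)·0.934 - (4)·0.275) / (-10) = -1.370
  q = (7 - (1)·-1.370 - (4)·0.275) / (7) = 1.039
  r = (-5 - (-1)·-1.370 - (-4)·1.039) / (-9) = 0.246
Change: (-0.161, 0.105, -0.029) → max |·| = 0.161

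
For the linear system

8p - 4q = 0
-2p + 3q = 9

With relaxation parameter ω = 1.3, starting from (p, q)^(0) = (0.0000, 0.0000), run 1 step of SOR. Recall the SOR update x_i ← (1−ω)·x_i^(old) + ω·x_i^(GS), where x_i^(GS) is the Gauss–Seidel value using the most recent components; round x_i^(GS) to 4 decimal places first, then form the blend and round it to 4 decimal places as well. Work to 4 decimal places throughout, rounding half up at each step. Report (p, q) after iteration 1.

(0.0000, 3.9000)

Iteration 1:
  p: GS value = (0 - (-4)·0.0000) / (8) = 0.0000;  p ← (1−ω)·0.0000 + ω·0.0000 = 0.0000
  q: GS value = (9 - (-2)·0.0000) / (3) = 3.0000;  q ← (1−ω)·0.0000 + ω·3.0000 = 3.9000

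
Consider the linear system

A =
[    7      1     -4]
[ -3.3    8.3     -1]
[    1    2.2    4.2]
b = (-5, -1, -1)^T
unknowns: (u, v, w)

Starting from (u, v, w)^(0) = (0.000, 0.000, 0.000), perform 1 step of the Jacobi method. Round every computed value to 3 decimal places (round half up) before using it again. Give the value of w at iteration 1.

-0.238

Iteration 1:
  u = (-5 - (1)·0.000 - (-4)·0.000) / (7) = -0.714
  v = (-1 - (-3.3)·0.000 - (-1)·0.000) / (8.3) = -0.120
  w = (-1 - (1)·0.000 - (2.2)·0.000) / (4.2) = -0.238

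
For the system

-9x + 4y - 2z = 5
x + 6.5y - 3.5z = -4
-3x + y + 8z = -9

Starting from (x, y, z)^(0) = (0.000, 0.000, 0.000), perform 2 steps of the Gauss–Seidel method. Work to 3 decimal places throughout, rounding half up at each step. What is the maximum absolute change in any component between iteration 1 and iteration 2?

0.689

Iteration 1:
  x = (5 - (4)·0.000 - (-2)·0.000) / (-9) = -0.556
  y = (-4 - (1)·-0.556 - (-3.5)·0.000) / (6.5) = -0.530
  z = (-9 - (-3)·-0.556 - (1)·-0.530) / (8) = -1.267
Iteration 2:
  x = (5 - (4)·-0.530 - (-2)·-1.267) / (-9) = -0.510
  y = (-4 - (1)·-0.510 - (-3.5)·-1.267) / (6.5) = -1.219
  z = (-9 - (-3)·-0.510 - (1)·-1.219) / (8) = -1.164
Change: (0.046, -0.689, 0.103) → max |·| = 0.689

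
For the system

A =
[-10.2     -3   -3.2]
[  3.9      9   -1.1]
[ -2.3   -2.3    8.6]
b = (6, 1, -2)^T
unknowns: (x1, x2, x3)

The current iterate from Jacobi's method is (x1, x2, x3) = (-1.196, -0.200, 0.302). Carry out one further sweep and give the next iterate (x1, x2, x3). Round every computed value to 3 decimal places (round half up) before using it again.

One sweep:
  x1 = (6 - (-3)·-0.200 - (-3.2)·0.302) / (-10.2) = -0.624
  x2 = (1 - (3.9)·-1.196 - (-1.1)·0.302) / (9) = 0.666
  x3 = (-2 - (-2.3)·-1.196 - (-2.3)·-0.200) / (8.6) = -0.606

(-0.624, 0.666, -0.606)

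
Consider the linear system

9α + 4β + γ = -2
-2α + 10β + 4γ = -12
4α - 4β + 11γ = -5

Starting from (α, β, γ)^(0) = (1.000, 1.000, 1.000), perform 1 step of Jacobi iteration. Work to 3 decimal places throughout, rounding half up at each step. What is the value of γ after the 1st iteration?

-0.455

Iteration 1:
  α = (-2 - (4)·1.000 - (1)·1.000) / (9) = -0.778
  β = (-12 - (-2)·1.000 - (4)·1.000) / (10) = -1.400
  γ = (-5 - (4)·1.000 - (-4)·1.000) / (11) = -0.455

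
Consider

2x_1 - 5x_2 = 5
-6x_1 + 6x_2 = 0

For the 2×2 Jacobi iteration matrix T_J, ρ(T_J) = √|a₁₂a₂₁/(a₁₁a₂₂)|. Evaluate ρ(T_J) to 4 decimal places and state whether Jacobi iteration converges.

1.5811

a₁₂a₂₁/(a₁₁a₂₂) = (-5)·(-6) / ((2)·(6)) = 2.500000
ρ = √|2.500000| = √2.500000 = 1.5811
ρ > 1, so Jacobi diverges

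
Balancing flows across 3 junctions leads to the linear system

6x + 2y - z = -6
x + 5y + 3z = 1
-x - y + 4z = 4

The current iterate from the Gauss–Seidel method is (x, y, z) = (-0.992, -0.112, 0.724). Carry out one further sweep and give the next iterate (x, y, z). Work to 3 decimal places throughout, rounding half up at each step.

(-0.842, -0.066, 0.773)

One sweep:
  x = (-6 - (2)·-0.112 - (-1)·0.724) / (6) = -0.842
  y = (1 - (1)·-0.842 - (3)·0.724) / (5) = -0.066
  z = (4 - (-1)·-0.842 - (-1)·-0.066) / (4) = 0.773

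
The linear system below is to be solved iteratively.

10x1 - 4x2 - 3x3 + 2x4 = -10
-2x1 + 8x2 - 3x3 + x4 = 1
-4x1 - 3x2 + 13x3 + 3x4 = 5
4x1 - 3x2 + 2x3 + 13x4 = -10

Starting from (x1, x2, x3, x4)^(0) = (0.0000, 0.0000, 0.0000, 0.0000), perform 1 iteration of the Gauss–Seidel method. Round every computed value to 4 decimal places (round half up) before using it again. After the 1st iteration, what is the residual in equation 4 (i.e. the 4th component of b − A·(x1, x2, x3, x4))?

Iteration 1:
  x1 = (-10 - (-4)·0.0000 - (-3)·0.0000 - (2)·0.0000) / (10) = -1.0000
  x2 = (1 - (-2)·-1.0000 - (-3)·0.0000 - (1)·0.0000) / (8) = -0.1250
  x3 = (5 - (-4)·-1.0000 - (-3)·-0.1250 - (3)·0.0000) / (13) = 0.0481
  x4 = (-10 - (4)·-1.0000 - (-3)·-0.1250 - (2)·0.0481) / (13) = -0.4978
Residual b − A·x = (0.6399, 0.6421, 1.4931, 0.0002)

0.0002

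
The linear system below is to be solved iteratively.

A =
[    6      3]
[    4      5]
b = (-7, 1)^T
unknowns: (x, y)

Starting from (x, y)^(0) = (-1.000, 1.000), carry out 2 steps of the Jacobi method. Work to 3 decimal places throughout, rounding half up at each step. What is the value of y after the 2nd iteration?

Iteration 1:
  x = (-7 - (3)·1.000) / (6) = -1.667
  y = (1 - (4)·-1.000) / (5) = 1.000
Iteration 2:
  x = (-7 - (3)·1.000) / (6) = -1.667
  y = (1 - (4)·-1.667) / (5) = 1.534

1.534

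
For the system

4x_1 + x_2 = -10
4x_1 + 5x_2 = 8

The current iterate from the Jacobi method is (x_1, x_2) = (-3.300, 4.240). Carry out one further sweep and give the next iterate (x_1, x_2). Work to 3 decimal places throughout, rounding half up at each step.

(-3.560, 4.240)

One sweep:
  x_1 = (-10 - (1)·4.240) / (4) = -3.560
  x_2 = (8 - (4)·-3.300) / (5) = 4.240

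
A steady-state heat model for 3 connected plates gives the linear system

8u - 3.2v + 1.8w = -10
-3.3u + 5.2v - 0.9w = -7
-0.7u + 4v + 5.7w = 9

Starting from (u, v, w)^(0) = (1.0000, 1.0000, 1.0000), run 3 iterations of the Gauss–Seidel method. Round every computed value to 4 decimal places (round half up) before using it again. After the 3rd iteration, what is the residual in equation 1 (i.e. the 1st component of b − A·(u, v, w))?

-0.6494

Iteration 1:
  u = (-10 - (-3.2)·1.0000 - (1.8)·1.0000) / (8) = -1.0750
  v = (-7 - (-3.3)·-1.0750 - (-0.9)·1.0000) / (5.2) = -1.8553
  w = (9 - (-0.7)·-1.0750 - (4)·-1.8553) / (5.7) = 2.7489
Iteration 2:
  u = (-10 - (-3.2)·-1.8553 - (1.8)·2.7489) / (8) = -2.6106
  v = (-7 - (-3.3)·-2.6106 - (-0.9)·2.7489) / (5.2) = -2.5271
  w = (9 - (-0.7)·-2.6106 - (4)·-2.5271) / (5.7) = 3.0318
Iteration 3:
  u = (-10 - (-3.2)·-2.5271 - (1.8)·3.0318) / (8) = -2.9430
  v = (-7 - (-3.3)·-2.9430 - (-0.9)·3.0318) / (5.2) = -2.6891
  w = (9 - (-0.7)·-2.9430 - (4)·-2.6891) / (5.7) = 3.1046
Residual b − A·x = (-0.6494, 0.0656, 0.0001)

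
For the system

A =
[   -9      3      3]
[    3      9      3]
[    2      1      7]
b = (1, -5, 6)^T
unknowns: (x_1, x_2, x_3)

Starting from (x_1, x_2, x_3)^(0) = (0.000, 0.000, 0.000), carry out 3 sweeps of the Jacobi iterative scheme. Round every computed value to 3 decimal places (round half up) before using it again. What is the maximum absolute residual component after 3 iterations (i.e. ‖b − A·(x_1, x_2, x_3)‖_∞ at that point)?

Iteration 1:
  x_1 = (1 - (3)·0.000 - (3)·0.000) / (-9) = -0.111
  x_2 = (-5 - (3)·0.000 - (3)·0.000) / (9) = -0.556
  x_3 = (6 - (2)·0.000 - (1)·0.000) / (7) = 0.857
Iteration 2:
  x_1 = (1 - (3)·-0.556 - (3)·0.857) / (-9) = -0.011
  x_2 = (-5 - (3)·-0.111 - (3)·0.857) / (9) = -0.804
  x_3 = (6 - (2)·-0.111 - (1)·-0.556) / (7) = 0.968
Iteration 3:
  x_1 = (1 - (3)·-0.804 - (3)·0.968) / (-9) = -0.056
  x_2 = (-5 - (3)·-0.011 - (3)·0.968) / (9) = -0.875
  x_3 = (6 - (2)·-0.011 - (1)·-0.804) / (7) = 0.975
Residual b − A·x = (0.196, 0.118, 0.162); ∞-norm = 0.196

0.196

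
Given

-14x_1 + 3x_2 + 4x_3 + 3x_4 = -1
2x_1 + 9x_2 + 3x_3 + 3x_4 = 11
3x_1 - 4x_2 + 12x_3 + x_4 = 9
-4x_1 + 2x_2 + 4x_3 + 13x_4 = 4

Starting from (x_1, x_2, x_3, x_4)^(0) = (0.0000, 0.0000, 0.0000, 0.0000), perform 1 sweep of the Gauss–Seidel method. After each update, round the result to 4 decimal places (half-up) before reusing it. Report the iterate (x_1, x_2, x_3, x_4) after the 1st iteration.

(0.0714, 1.2064, 1.1343, -0.2050)

Iteration 1:
  x_1 = (-1 - (3)·0.0000 - (4)·0.0000 - (3)·0.0000) / (-14) = 0.0714
  x_2 = (11 - (2)·0.0714 - (3)·0.0000 - (3)·0.0000) / (9) = 1.2064
  x_3 = (9 - (3)·0.0714 - (-4)·1.2064 - (1)·0.0000) / (12) = 1.1343
  x_4 = (4 - (-4)·0.0714 - (2)·1.2064 - (4)·1.1343) / (13) = -0.2050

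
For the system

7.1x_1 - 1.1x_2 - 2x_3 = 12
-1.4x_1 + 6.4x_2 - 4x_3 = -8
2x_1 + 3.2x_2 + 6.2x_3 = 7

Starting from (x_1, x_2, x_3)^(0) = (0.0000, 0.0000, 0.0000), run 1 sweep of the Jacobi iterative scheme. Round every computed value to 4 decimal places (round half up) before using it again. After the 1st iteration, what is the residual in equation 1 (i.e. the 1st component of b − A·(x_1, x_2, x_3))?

Iteration 1:
  x_1 = (12 - (-1.1)·0.0000 - (-2)·0.0000) / (7.1) = 1.6901
  x_2 = (-8 - (-1.4)·0.0000 - (-4)·0.0000) / (6.4) = -1.2500
  x_3 = (7 - (2)·0.0000 - (3.2)·0.0000) / (6.2) = 1.1290
Residual b − A·x = (0.8833, 6.8821, 0.6200)

0.8833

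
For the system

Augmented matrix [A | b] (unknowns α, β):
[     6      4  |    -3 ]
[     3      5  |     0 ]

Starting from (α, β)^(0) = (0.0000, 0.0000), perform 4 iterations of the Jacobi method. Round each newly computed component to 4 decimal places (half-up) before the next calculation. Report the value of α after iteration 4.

Iteration 1:
  α = (-3 - (4)·0.0000) / (6) = -0.5000
  β = (0 - (3)·0.0000) / (5) = 0.0000
Iteration 2:
  α = (-3 - (4)·0.0000) / (6) = -0.5000
  β = (0 - (3)·-0.5000) / (5) = 0.3000
Iteration 3:
  α = (-3 - (4)·0.3000) / (6) = -0.7000
  β = (0 - (3)·-0.5000) / (5) = 0.3000
Iteration 4:
  α = (-3 - (4)·0.3000) / (6) = -0.7000
  β = (0 - (3)·-0.7000) / (5) = 0.4200

-0.7000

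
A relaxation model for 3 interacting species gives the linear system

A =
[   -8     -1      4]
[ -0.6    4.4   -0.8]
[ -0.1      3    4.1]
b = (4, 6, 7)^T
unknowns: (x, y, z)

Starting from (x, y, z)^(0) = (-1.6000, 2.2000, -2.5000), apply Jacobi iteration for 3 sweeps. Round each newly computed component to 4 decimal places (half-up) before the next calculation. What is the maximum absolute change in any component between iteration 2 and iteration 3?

Iteration 1:
  x = (4 - (-1)·2.2000 - (4)·-2.5000) / (-8) = -2.0250
  y = (6 - (-0.6)·-1.6000 - (-0.8)·-2.5000) / (4.4) = 0.6909
  z = (7 - (-0.1)·-1.6000 - (3)·2.2000) / (4.1) = 0.0585
Iteration 2:
  x = (4 - (-1)·0.6909 - (4)·0.0585) / (-8) = -0.5571
  y = (6 - (-0.6)·-2.0250 - (-0.8)·0.0585) / (4.4) = 1.0981
  z = (7 - (-0.1)·-2.0250 - (3)·0.6909) / (4.1) = 1.1524
Iteration 3:
  x = (4 - (-1)·1.0981 - (4)·1.1524) / (-8) = -0.0611
  y = (6 - (-0.6)·-0.5571 - (-0.8)·1.1524) / (4.4) = 1.4972
  z = (7 - (-0.1)·-0.5571 - (3)·1.0981) / (4.1) = 0.8902
Change: (0.4960, 0.3991, -0.2622) → max |·| = 0.4960

0.4960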